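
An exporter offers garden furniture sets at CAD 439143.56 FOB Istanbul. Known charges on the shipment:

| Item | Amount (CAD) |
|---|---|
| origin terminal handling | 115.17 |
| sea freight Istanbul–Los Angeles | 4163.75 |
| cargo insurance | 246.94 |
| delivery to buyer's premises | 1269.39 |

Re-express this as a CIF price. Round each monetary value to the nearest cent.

Not relevant to the conversion: origin terminal — on the seller under both FOB and CIF; already in the FOB price and stays in the CIF price. delivery — on the buyer under both terms; not part of either seller's price.
From FOB to CIF, the seller additionally bears: freight, insurance.
CIF price = 439143.56 + 4163.75 + 246.94 = 443554.25

CIF price: CAD 443554.25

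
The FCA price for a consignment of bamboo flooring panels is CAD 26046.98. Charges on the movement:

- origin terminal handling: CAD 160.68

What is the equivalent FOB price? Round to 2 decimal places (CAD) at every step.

From FCA to FOB, the seller additionally bears: origin terminal.
FOB price = 26046.98 + 160.68 = 26207.66

FOB price: CAD 26207.66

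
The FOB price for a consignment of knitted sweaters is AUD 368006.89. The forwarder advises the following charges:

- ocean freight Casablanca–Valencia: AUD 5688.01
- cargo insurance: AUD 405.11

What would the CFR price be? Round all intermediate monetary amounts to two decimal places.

CFR price: AUD 373694.90

Not relevant to the conversion: insurance — on the buyer under both terms; not part of either seller's price.
From FOB to CFR, the seller additionally bears: freight.
CFR price = 368006.89 + 5688.01 = 373694.90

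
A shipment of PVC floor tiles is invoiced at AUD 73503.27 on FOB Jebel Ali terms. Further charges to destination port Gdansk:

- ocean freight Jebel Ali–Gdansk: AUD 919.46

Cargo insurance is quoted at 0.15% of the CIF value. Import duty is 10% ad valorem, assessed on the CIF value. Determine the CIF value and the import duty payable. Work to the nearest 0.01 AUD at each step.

CIF value: AUD 74534.53; import duty: AUD 7453.45

Let C be the CIF value. C = FOB price + freight + 0.15% × C
C − 0.15% × C = 73503.27 + 919.46
0.9985 × C = 74422.73
C = 74422.73 / 0.9985 = 74534.53
Insurance premium = 0.15% × 74534.53 = 111.80
Import duty = 74534.53 × 10% = 7453.45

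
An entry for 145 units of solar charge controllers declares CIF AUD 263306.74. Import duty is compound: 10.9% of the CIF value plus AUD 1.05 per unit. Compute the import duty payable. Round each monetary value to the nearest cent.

Import duty: AUD 28852.68

Ad valorem component: 263306.74 × 10.9% = 28700.43
Specific component: 145 × 1.05 = 152.25
Import duty = 28700.43 + 152.25 = 28852.68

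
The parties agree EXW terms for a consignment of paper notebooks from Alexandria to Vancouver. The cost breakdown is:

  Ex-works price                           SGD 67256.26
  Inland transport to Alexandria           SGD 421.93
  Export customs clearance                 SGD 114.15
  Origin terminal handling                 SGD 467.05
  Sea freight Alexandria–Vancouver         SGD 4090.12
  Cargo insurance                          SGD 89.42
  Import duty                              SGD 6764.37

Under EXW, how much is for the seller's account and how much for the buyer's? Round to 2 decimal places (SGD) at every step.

EXW: the seller makes goods available at their premises; the buyer bears all onward costs.
Seller's account: goods 67256.26 = 67256.26
Buyer's account: inland to port 421.93 + export clearance 114.15 + origin terminal 467.05 + freight 4090.12 + insurance 89.42 + duty 6764.37 = 11947.04

Seller: SGD 67256.26; buyer: SGD 11947.04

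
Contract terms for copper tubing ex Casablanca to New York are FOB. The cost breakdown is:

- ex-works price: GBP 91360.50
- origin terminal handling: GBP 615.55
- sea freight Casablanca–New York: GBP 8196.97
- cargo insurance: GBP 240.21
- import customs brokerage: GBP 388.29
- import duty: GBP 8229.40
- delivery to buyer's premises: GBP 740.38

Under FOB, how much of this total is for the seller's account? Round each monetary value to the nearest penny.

Seller's account: GBP 91976.05

FOB: the seller bears costs until goods are on board at the origin port; the buyer bears freight, insurance and all costs thereafter.
Seller's account: goods 91360.50 + origin terminal 615.55 = 91976.05
Buyer's account: freight 8196.97 + insurance 240.21 + brokerage 388.29 + duty 8229.40 + delivery 740.38 = 17795.25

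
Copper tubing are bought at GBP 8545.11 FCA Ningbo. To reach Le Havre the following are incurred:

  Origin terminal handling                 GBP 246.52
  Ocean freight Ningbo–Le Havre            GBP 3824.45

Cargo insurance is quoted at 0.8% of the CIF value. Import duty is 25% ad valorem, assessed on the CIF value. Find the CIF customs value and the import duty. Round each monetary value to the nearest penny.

CIF value: GBP 12717.82; import duty: GBP 3179.46

Let C be the CIF value. C = FCA price + pre-shipment costs + freight + 0.8% × C
C − 0.8% × C = 8545.11 + 246.52 + 3824.45
0.992 × C = 12616.08
C = 12616.08 / 0.992 = 12717.82
Insurance premium = 0.8% × 12717.82 = 101.74
Import duty = 12717.82 × 25% = 3179.46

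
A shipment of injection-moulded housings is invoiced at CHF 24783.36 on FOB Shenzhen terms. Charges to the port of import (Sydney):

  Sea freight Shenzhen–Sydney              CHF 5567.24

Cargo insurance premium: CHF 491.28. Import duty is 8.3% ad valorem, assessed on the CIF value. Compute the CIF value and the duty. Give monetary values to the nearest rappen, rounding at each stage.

CIF value: CHF 30841.88; import duty: CHF 2559.88

CIF = FOB price + freight + insurance
CIF = 24783.36 + 5567.24 + 491.28 = 30841.88
Import duty = 30841.88 × 8.3% = 2559.88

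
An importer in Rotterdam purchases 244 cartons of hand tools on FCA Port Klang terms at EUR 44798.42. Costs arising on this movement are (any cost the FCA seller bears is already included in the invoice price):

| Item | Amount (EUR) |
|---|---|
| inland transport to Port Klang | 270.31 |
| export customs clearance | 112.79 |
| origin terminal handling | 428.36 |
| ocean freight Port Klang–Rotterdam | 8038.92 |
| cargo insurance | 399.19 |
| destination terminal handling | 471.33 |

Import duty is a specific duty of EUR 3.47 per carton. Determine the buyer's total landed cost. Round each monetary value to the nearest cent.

Total landed cost: EUR 54982.90

FCA: the seller delivers export-cleared goods to the carrier; the buyer bears costs from that point.
Already in the invoice (seller's account under FCA): inland to port, export clearance — exclude.
CIF value = FCA price + origin terminal + freight + insurance = 44798.42 + 428.36 + 8038.92 + 399.19 = 53664.89
Import duty = 244 × 3.47 = 846.68
Buyer bears: origin terminal 428.36 + freight 8038.92 + insurance 399.19 + destination terminal 471.33 + duty 846.68 = 10184.48
Landed cost = invoice 44798.42 + 10184.48 = 54982.90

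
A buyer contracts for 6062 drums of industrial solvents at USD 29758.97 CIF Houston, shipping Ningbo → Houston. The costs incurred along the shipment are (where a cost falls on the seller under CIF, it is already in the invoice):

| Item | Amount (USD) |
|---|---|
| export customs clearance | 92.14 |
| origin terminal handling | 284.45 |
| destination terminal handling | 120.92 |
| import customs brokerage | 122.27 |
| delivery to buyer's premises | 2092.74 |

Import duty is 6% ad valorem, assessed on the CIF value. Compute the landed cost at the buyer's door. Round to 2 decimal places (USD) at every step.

Total landed cost: USD 33880.44

CIF: the seller pays costs through ocean freight and marine insurance to the destination port.
Already in the invoice (seller's account under CIF): export clearance, origin terminal — exclude.
The CIF price already equals the CIF value: 29758.97
Import duty = 29758.97 × 6% = 1785.54
Buyer bears: destination terminal 120.92 + brokerage 122.27 + delivery 2092.74 + duty 1785.54 = 4121.47
Landed cost = invoice 29758.97 + 4121.47 = 33880.44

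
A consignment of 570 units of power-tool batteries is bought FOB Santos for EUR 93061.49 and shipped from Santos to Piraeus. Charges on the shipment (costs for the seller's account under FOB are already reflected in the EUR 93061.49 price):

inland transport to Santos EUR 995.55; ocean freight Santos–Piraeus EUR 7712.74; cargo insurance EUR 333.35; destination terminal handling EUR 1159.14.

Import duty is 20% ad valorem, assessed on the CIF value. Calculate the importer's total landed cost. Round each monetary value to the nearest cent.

Total landed cost: EUR 122488.24

FOB: the seller bears costs until goods are on board at the origin port; the buyer bears freight, insurance and all costs thereafter.
Already in the invoice (seller's account under FOB): inland to port — exclude.
CIF value = FOB price + freight + insurance = 93061.49 + 7712.74 + 333.35 = 101107.58
Import duty = 101107.58 × 20% = 20221.52
Buyer bears: freight 7712.74 + insurance 333.35 + destination terminal 1159.14 + duty 20221.52 = 29426.75
Landed cost = invoice 93061.49 + 29426.75 = 122488.24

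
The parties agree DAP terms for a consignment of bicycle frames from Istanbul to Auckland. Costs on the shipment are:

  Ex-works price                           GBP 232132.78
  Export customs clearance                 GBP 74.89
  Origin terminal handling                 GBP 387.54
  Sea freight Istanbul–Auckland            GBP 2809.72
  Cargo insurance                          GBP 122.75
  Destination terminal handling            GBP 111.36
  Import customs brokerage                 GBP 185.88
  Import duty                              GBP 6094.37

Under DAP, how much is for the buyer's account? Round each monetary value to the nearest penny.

Buyer's account: GBP 6280.25

DAP: the seller bears all costs to the named destination except import duty and clearance.
Seller's account: goods 232132.78 + export clearance 74.89 + origin terminal 387.54 + freight 2809.72 + insurance 122.75 + destination terminal 111.36 = 235639.04
Buyer's account: brokerage 185.88 + duty 6094.37 = 6280.25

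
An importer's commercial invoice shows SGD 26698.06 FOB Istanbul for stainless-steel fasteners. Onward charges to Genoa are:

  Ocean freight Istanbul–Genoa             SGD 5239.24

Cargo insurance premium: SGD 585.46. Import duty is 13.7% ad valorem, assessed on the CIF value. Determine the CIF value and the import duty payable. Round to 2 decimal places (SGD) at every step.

CIF = FOB price + freight + insurance
CIF = 26698.06 + 5239.24 + 585.46 = 32522.76
Import duty = 32522.76 × 13.7% = 4455.62

CIF value: SGD 32522.76; import duty: SGD 4455.62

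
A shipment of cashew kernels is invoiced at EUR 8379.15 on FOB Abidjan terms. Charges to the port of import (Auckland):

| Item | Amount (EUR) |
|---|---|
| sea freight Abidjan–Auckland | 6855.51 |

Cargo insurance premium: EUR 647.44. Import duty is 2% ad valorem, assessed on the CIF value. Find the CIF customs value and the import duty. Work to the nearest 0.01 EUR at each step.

CIF = FOB price + freight + insurance
CIF = 8379.15 + 6855.51 + 647.44 = 15882.10
Import duty = 15882.10 × 2% = 317.64

CIF value: EUR 15882.10; import duty: EUR 317.64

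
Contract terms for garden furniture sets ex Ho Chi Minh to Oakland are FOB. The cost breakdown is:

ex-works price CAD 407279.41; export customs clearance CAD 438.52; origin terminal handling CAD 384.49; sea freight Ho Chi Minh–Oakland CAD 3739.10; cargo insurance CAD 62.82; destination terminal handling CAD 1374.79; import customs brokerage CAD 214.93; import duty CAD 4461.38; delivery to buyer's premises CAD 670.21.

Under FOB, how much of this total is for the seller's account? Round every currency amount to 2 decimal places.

Seller's account: CAD 408102.42

FOB: the seller bears costs until goods are on board at the origin port; the buyer bears freight, insurance and all costs thereafter.
Seller's account: goods 407279.41 + export clearance 438.52 + origin terminal 384.49 = 408102.42
Buyer's account: freight 3739.10 + insurance 62.82 + destination terminal 1374.79 + brokerage 214.93 + duty 4461.38 + delivery 670.21 = 10523.23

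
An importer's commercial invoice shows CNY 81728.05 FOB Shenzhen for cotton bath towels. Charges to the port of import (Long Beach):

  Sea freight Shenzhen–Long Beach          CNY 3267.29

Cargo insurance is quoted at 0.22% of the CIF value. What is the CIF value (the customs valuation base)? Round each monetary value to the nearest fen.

Let C be the CIF value. C = FOB price + freight + 0.22% × C
C − 0.22% × C = 81728.05 + 3267.29
0.9978 × C = 84995.34
C = 84995.34 / 0.9978 = 85182.74
Insurance premium = 0.22% × 85182.74 = 187.40

CIF value: CNY 85182.74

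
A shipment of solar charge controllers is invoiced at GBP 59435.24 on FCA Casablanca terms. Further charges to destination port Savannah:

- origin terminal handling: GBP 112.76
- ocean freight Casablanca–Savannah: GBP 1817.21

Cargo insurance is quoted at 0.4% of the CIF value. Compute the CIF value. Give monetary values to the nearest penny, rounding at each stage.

Let C be the CIF value. C = FCA price + pre-shipment costs + freight + 0.4% × C
C − 0.4% × C = 59435.24 + 112.76 + 1817.21
0.996 × C = 61365.21
C = 61365.21 / 0.996 = 61611.66
Insurance premium = 0.4% × 61611.66 = 246.45

CIF value: GBP 61611.66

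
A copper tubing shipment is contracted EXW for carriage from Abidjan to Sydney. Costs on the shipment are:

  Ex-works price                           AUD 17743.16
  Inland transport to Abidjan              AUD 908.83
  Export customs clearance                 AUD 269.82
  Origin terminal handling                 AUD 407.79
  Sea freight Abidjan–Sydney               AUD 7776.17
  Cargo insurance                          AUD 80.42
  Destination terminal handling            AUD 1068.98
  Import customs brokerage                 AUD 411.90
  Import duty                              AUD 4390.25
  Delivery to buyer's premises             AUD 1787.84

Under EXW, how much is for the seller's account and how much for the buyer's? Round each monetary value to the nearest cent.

EXW: the seller makes goods available at their premises; the buyer bears all onward costs.
Seller's account: goods 17743.16 = 17743.16
Buyer's account: inland to port 908.83 + export clearance 269.82 + origin terminal 407.79 + freight 7776.17 + insurance 80.42 + destination terminal 1068.98 + brokerage 411.90 + duty 4390.25 + delivery 1787.84 = 17102.00

Seller: AUD 17743.16; buyer: AUD 17102.00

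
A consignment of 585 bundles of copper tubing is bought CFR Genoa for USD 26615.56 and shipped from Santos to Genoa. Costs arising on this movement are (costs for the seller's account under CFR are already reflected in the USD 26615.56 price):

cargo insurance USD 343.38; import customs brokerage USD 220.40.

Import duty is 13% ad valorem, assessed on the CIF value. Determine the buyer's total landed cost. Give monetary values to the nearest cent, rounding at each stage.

Total landed cost: USD 30684.00

CFR: the seller pays costs through ocean freight to the destination port, but not insurance.
CIF value = CFR price + insurance = 26615.56 + 343.38 = 26958.94
Import duty = 26958.94 × 13% = 3504.66
Buyer bears: insurance 343.38 + brokerage 220.40 + duty 3504.66 = 4068.44
Landed cost = invoice 26615.56 + 4068.44 = 30684.00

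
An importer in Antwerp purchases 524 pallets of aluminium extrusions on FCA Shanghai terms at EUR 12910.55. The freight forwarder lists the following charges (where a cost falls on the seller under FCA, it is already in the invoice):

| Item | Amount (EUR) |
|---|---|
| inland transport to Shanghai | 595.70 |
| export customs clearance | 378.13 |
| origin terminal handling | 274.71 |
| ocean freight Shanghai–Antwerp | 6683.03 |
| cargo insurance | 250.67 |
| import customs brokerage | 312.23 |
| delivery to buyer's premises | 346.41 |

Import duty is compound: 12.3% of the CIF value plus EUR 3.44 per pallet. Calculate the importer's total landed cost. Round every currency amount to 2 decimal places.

Total landed cost: EUR 25054.79

FCA: the seller delivers export-cleared goods to the carrier; the buyer bears costs from that point.
Already in the invoice (seller's account under FCA): inland to port, export clearance — exclude.
CIF value = FCA price + origin terminal + freight + insurance = 12910.55 + 274.71 + 6683.03 + 250.67 = 20118.96
Ad valorem component: 20118.96 × 12.3% = 2474.63
Specific component: 524 × 3.44 = 1802.56
Import duty = 2474.63 + 1802.56 = 4277.19
Buyer bears: origin terminal 274.71 + freight 6683.03 + insurance 250.67 + brokerage 312.23 + delivery 346.41 + duty 4277.19 = 12144.24
Landed cost = invoice 12910.55 + 12144.24 = 25054.79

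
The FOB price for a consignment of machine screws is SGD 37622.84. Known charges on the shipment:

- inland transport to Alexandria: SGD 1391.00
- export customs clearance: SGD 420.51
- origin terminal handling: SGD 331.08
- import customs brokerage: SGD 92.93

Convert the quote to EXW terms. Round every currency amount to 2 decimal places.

Not relevant to the conversion: brokerage — on the buyer under both terms; not part of either seller's price.
From FOB to EXW, the seller no longer bears: inland to port, export clearance, origin terminal.
EXW price = 37622.84 − 1391.00 − 420.51 − 331.08 = 35480.25

EXW price: SGD 35480.25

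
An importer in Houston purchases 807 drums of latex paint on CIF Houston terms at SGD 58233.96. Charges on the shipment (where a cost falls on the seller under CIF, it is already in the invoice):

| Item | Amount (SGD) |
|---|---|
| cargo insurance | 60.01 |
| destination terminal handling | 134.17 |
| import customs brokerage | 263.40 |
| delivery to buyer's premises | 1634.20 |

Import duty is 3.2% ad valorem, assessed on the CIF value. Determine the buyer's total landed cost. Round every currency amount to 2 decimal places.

CIF: the seller pays costs through ocean freight and marine insurance to the destination port.
Already in the invoice (seller's account under CIF): insurance — exclude.
The CIF price already equals the CIF value: 58233.96
Import duty = 58233.96 × 3.2% = 1863.49
Buyer bears: destination terminal 134.17 + brokerage 263.40 + delivery 1634.20 + duty 1863.49 = 3895.26
Landed cost = invoice 58233.96 + 3895.26 = 62129.22

Total landed cost: SGD 62129.22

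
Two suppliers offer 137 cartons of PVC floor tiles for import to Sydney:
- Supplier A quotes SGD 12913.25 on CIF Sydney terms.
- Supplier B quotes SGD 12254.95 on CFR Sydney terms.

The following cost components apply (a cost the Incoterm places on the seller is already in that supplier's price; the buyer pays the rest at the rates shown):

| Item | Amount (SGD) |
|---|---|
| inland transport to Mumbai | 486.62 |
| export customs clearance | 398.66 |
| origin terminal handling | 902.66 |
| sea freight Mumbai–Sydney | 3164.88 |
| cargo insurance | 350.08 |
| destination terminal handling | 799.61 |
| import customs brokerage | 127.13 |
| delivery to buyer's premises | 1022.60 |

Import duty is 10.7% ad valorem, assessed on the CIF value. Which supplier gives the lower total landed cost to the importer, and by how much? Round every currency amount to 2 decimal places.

Supplier A (CIF):
The CIF price already equals the CIF value: 12913.25
Import duty = 12913.25 × 10.7% = 1381.72
Buyer bears (A): 799.61 + 127.13 + 1022.60 = 1949.34
Landed cost (A) = invoice 12913.25 + 1949.34 + duty 1381.72 = 16244.31
Supplier B (CFR):
CIF value = CFR price + insurance = 12254.95 + 350.08 = 12605.03
Import duty = 12605.03 × 10.7% = 1348.74
Buyer bears (B): 350.08 + 799.61 + 127.13 + 1022.60 = 2299.42
Landed cost (B) = invoice 12254.95 + 2299.42 + duty 1348.74 = 15903.11
Difference = |16244.31 − 15903.11| = 341.20

Supplier B is cheaper by SGD 341.20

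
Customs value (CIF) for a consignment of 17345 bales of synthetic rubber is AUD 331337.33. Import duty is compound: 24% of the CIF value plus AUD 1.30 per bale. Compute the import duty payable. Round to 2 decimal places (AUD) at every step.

Import duty: AUD 102069.46

Ad valorem component: 331337.33 × 24% = 79520.96
Specific component: 17345 × 1.30 = 22548.50
Import duty = 79520.96 + 22548.50 = 102069.46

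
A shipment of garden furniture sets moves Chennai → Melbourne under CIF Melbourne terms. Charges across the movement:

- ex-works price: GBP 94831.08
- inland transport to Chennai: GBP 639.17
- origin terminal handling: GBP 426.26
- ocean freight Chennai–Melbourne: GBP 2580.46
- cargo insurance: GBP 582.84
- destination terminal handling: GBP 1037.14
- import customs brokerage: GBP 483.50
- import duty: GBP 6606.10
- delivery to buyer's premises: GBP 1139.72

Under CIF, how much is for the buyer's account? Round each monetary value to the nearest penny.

CIF: the seller pays costs through ocean freight and marine insurance to the destination port.
Seller's account: goods 94831.08 + inland to port 639.17 + origin terminal 426.26 + freight 2580.46 + insurance 582.84 = 99059.81
Buyer's account: destination terminal 1037.14 + brokerage 483.50 + duty 6606.10 + delivery 1139.72 = 9266.46

Buyer's account: GBP 9266.46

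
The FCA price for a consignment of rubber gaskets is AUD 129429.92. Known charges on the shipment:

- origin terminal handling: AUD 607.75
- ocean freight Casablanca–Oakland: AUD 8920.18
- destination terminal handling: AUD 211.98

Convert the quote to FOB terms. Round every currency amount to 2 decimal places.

FOB price: AUD 130037.67

Not relevant to the conversion: freight, destination terminal — on the buyer under both terms; not part of either seller's price.
From FCA to FOB, the seller additionally bears: origin terminal.
FOB price = 129429.92 + 607.75 = 130037.67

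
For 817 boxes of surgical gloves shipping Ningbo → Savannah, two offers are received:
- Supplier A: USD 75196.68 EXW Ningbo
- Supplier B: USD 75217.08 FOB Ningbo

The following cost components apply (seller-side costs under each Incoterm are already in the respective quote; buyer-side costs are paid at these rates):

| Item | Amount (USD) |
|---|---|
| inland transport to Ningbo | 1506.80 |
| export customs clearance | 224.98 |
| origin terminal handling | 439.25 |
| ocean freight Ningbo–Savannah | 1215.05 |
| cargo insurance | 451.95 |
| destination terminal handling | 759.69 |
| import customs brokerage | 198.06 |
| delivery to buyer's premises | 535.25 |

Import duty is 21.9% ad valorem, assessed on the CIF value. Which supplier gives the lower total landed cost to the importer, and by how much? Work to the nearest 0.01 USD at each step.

Supplier B is cheaper by USD 2621.62

Supplier A (EXW):
CIF value = EXW price + inland to port + export clearance + origin terminal + freight + insurance = 75196.68 + 1506.80 + 224.98 + 439.25 + 1215.05 + 451.95 = 79034.71
Import duty = 79034.71 × 21.9% = 17308.60
Buyer bears (A): 1506.80 + 224.98 + 439.25 + 1215.05 + 451.95 + 759.69 + 198.06 + 535.25 = 5331.03
Landed cost (A) = invoice 75196.68 + 5331.03 + duty 17308.60 = 97836.31
Supplier B (FOB):
CIF value = FOB price + freight + insurance = 75217.08 + 1215.05 + 451.95 = 76884.08
Import duty = 76884.08 × 21.9% = 16837.61
Buyer bears (B): 1215.05 + 451.95 + 759.69 + 198.06 + 535.25 = 3160.00
Landed cost (B) = invoice 75217.08 + 3160.00 + duty 16837.61 = 95214.69
Difference = |97836.31 − 95214.69| = 2621.62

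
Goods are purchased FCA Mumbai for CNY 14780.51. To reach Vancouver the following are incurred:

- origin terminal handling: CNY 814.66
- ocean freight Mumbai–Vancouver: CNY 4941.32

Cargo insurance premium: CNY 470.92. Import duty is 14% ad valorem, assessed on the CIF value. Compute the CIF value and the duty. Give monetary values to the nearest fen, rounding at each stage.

CIF value: CNY 21007.41; import duty: CNY 2941.04

CIF = FCA price + pre-shipment costs + freight + insurance
CIF = 14780.51 + 814.66 + 4941.32 + 470.92 = 21007.41
Import duty = 21007.41 × 14% = 2941.04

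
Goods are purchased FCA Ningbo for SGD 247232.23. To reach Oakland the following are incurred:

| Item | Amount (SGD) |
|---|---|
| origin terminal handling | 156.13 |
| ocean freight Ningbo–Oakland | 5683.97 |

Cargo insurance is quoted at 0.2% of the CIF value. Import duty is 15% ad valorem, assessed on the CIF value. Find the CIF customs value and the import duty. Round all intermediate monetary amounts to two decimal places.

Let C be the CIF value. C = FCA price + pre-shipment costs + freight + 0.2% × C
C − 0.2% × C = 247232.23 + 156.13 + 5683.97
0.998 × C = 253072.33
C = 253072.33 / 0.998 = 253579.49
Insurance premium = 0.2% × 253579.49 = 507.16
Import duty = 253579.49 × 15% = 38036.92

CIF value: SGD 253579.49; import duty: SGD 38036.92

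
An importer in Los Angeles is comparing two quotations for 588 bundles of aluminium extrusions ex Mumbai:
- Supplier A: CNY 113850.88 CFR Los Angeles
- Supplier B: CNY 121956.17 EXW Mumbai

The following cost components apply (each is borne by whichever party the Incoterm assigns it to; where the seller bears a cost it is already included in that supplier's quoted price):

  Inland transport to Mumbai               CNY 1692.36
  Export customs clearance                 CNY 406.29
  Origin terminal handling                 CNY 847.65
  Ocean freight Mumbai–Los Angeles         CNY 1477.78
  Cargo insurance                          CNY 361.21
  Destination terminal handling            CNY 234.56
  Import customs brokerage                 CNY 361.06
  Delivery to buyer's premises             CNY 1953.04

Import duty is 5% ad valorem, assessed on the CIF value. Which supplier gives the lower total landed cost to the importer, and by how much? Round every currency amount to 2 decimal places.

Supplier A is cheaper by CNY 13155.84

Supplier A (CFR):
CIF value = CFR price + insurance = 113850.88 + 361.21 = 114212.09
Import duty = 114212.09 × 5% = 5710.60
Buyer bears (A): 361.21 + 234.56 + 361.06 + 1953.04 = 2909.87
Landed cost (A) = invoice 113850.88 + 2909.87 + duty 5710.60 = 122471.35
Supplier B (EXW):
CIF value = EXW price + inland to port + export clearance + origin terminal + freight + insurance = 121956.17 + 1692.36 + 406.29 + 847.65 + 1477.78 + 361.21 = 126741.46
Import duty = 126741.46 × 5% = 6337.07
Buyer bears (B): 1692.36 + 406.29 + 847.65 + 1477.78 + 361.21 + 234.56 + 361.06 + 1953.04 = 7333.95
Landed cost (B) = invoice 121956.17 + 7333.95 + duty 6337.07 = 135627.19
Difference = |122471.35 − 135627.19| = 13155.84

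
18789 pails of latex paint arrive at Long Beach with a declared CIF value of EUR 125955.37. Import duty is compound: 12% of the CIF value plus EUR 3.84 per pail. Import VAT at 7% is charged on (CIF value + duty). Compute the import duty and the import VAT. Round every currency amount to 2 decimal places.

Import duty: EUR 87264.40; import VAT: EUR 14925.38

Ad valorem component: 125955.37 × 12% = 15114.64
Specific component: 18789 × 3.84 = 72149.76
Import duty = 15114.64 + 72149.76 = 87264.40
VAT base = CIF + duty = 125955.37 + 87264.40 = 213219.77
Import VAT = 213219.77 × 7% = 14925.38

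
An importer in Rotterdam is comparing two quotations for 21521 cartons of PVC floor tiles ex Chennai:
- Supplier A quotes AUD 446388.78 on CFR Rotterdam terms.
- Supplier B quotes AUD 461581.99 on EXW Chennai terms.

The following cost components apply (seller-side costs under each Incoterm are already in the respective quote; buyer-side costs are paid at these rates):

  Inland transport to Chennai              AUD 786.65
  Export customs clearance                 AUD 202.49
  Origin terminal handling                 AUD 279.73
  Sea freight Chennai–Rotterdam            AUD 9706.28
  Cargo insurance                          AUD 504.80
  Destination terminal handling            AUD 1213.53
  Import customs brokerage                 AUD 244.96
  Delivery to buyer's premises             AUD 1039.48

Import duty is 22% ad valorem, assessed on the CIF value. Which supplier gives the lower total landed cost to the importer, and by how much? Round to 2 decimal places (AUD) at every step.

Supplier A is cheaper by AUD 31925.40

Supplier A (CFR):
CIF value = CFR price + insurance = 446388.78 + 504.80 = 446893.58
Import duty = 446893.58 × 22% = 98316.59
Buyer bears (A): 504.80 + 1213.53 + 244.96 + 1039.48 = 3002.77
Landed cost (A) = invoice 446388.78 + 3002.77 + duty 98316.59 = 547708.14
Supplier B (EXW):
CIF value = EXW price + inland to port + export clearance + origin terminal + freight + insurance = 461581.99 + 786.65 + 202.49 + 279.73 + 9706.28 + 504.80 = 473061.94
Import duty = 473061.94 × 22% = 104073.63
Buyer bears (B): 786.65 + 202.49 + 279.73 + 9706.28 + 504.80 + 1213.53 + 244.96 + 1039.48 = 13977.92
Landed cost (B) = invoice 461581.99 + 13977.92 + duty 104073.63 = 579633.54
Difference = |547708.14 − 579633.54| = 31925.40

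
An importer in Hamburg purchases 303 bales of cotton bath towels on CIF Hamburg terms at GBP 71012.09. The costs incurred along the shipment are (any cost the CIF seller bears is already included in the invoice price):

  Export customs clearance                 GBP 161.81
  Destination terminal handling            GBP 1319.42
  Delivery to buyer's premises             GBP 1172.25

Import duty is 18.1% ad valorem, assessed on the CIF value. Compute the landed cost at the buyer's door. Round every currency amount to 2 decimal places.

Total landed cost: GBP 86356.95

CIF: the seller pays costs through ocean freight and marine insurance to the destination port.
Already in the invoice (seller's account under CIF): export clearance — exclude.
The CIF price already equals the CIF value: 71012.09
Import duty = 71012.09 × 18.1% = 12853.19
Buyer bears: destination terminal 1319.42 + delivery 1172.25 + duty 12853.19 = 15344.86
Landed cost = invoice 71012.09 + 15344.86 = 86356.95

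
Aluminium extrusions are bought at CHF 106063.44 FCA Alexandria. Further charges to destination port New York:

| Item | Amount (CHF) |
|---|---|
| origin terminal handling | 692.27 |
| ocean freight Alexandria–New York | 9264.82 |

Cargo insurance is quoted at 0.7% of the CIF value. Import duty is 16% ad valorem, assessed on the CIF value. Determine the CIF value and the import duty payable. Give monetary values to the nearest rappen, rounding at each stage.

CIF value: CHF 116838.40; import duty: CHF 18694.14

Let C be the CIF value. C = FCA price + pre-shipment costs + freight + 0.7% × C
C − 0.7% × C = 106063.44 + 692.27 + 9264.82
0.993 × C = 116020.53
C = 116020.53 / 0.993 = 116838.40
Insurance premium = 0.7% × 116838.40 = 817.87
Import duty = 116838.40 × 16% = 18694.14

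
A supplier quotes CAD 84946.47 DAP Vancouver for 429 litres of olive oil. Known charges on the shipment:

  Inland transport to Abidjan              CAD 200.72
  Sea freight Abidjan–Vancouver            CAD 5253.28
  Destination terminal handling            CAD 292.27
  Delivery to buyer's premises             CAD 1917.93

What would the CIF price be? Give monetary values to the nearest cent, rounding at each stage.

Not relevant to the conversion: freight, inland to port — on the seller under both DAP and CIF; already in the DAP price and stays in the CIF price.
From DAP to CIF, the seller no longer bears: destination terminal, delivery.
CIF price = 84946.47 − 292.27 − 1917.93 = 82736.27

CIF price: CAD 82736.27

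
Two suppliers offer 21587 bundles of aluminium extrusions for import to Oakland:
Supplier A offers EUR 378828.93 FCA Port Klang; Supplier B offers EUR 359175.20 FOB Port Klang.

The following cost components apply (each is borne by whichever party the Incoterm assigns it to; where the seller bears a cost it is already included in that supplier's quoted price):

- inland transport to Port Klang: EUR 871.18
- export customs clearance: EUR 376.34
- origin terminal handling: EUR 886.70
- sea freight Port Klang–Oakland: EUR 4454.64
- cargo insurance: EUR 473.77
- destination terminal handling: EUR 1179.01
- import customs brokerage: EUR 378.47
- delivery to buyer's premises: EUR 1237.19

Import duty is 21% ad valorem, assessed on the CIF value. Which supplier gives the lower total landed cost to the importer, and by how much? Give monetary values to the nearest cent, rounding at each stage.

Supplier A (FCA):
CIF value = FCA price + origin terminal + freight + insurance = 378828.93 + 886.70 + 4454.64 + 473.77 = 384644.04
Import duty = 384644.04 × 21% = 80775.25
Buyer bears (A): 886.70 + 4454.64 + 473.77 + 1179.01 + 378.47 + 1237.19 = 8609.78
Landed cost (A) = invoice 378828.93 + 8609.78 + duty 80775.25 = 468213.96
Supplier B (FOB):
CIF value = FOB price + freight + insurance = 359175.20 + 4454.64 + 473.77 = 364103.61
Import duty = 364103.61 × 21% = 76461.76
Buyer bears (B): 4454.64 + 473.77 + 1179.01 + 378.47 + 1237.19 = 7723.08
Landed cost (B) = invoice 359175.20 + 7723.08 + duty 76461.76 = 443360.04
Difference = |468213.96 − 443360.04| = 24853.92

Supplier B is cheaper by EUR 24853.92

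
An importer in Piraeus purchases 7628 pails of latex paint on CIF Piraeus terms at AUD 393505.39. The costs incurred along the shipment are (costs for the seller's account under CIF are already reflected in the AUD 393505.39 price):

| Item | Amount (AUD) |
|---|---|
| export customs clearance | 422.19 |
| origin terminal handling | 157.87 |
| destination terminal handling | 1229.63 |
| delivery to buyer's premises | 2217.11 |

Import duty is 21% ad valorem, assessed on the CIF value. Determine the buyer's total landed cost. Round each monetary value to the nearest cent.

CIF: the seller pays costs through ocean freight and marine insurance to the destination port.
Already in the invoice (seller's account under CIF): export clearance, origin terminal — exclude.
The CIF price already equals the CIF value: 393505.39
Import duty = 393505.39 × 21% = 82636.13
Buyer bears: destination terminal 1229.63 + delivery 2217.11 + duty 82636.13 = 86082.87
Landed cost = invoice 393505.39 + 86082.87 = 479588.26

Total landed cost: AUD 479588.26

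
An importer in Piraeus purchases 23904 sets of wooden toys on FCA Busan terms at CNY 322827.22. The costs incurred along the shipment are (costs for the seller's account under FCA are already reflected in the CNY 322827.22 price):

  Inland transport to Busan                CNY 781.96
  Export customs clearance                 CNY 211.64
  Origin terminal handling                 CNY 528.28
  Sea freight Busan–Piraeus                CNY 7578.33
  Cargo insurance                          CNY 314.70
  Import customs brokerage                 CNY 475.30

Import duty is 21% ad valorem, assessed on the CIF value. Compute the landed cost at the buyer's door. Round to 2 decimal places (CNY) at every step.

FCA: the seller delivers export-cleared goods to the carrier; the buyer bears costs from that point.
Already in the invoice (seller's account under FCA): inland to port, export clearance — exclude.
CIF value = FCA price + origin terminal + freight + insurance = 322827.22 + 528.28 + 7578.33 + 314.70 = 331248.53
Import duty = 331248.53 × 21% = 69562.19
Buyer bears: origin terminal 528.28 + freight 7578.33 + insurance 314.70 + brokerage 475.30 + duty 69562.19 = 78458.80
Landed cost = invoice 322827.22 + 78458.80 = 401286.02

Total landed cost: CNY 401286.02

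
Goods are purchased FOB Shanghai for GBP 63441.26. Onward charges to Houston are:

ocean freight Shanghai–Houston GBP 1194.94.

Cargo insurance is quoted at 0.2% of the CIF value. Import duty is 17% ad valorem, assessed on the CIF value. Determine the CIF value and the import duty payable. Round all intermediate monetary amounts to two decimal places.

CIF value: GBP 64765.73; import duty: GBP 11010.17

Let C be the CIF value. C = FOB price + freight + 0.2% × C
C − 0.2% × C = 63441.26 + 1194.94
0.998 × C = 64636.20
C = 64636.20 / 0.998 = 64765.73
Insurance premium = 0.2% × 64765.73 = 129.53
Import duty = 64765.73 × 17% = 11010.17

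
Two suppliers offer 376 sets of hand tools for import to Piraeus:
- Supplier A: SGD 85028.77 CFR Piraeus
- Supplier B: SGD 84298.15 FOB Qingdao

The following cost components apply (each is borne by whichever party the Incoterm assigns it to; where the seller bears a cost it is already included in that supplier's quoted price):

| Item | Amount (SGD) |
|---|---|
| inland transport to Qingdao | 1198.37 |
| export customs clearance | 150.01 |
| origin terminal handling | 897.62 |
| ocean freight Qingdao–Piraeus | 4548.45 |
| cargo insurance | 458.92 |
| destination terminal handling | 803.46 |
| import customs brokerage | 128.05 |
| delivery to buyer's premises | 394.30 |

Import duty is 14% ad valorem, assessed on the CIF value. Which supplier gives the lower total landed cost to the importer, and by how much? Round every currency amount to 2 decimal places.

Supplier A (CFR):
CIF value = CFR price + insurance = 85028.77 + 458.92 = 85487.69
Import duty = 85487.69 × 14% = 11968.28
Buyer bears (A): 458.92 + 803.46 + 128.05 + 394.30 = 1784.73
Landed cost (A) = invoice 85028.77 + 1784.73 + duty 11968.28 = 98781.78
Supplier B (FOB):
CIF value = FOB price + freight + insurance = 84298.15 + 4548.45 + 458.92 = 89305.52
Import duty = 89305.52 × 14% = 12502.77
Buyer bears (B): 4548.45 + 458.92 + 803.46 + 128.05 + 394.30 = 6333.18
Landed cost (B) = invoice 84298.15 + 6333.18 + duty 12502.77 = 103134.10
Difference = |98781.78 − 103134.10| = 4352.32

Supplier A is cheaper by SGD 4352.32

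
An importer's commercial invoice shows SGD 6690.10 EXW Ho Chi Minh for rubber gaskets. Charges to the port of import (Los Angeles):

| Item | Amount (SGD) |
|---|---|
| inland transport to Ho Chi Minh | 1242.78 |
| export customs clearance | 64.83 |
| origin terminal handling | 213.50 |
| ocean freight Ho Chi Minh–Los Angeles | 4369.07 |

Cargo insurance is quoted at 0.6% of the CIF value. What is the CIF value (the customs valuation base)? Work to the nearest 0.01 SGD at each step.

Let C be the CIF value. C = EXW price + pre-shipment costs + freight + 0.6% × C
C − 0.6% × C = 6690.10 + 1242.78 + 64.83 + 213.50 + 4369.07
0.994 × C = 12580.28
C = 12580.28 / 0.994 = 12656.22
Insurance premium = 0.6% × 12656.22 = 75.94

CIF value: SGD 12656.22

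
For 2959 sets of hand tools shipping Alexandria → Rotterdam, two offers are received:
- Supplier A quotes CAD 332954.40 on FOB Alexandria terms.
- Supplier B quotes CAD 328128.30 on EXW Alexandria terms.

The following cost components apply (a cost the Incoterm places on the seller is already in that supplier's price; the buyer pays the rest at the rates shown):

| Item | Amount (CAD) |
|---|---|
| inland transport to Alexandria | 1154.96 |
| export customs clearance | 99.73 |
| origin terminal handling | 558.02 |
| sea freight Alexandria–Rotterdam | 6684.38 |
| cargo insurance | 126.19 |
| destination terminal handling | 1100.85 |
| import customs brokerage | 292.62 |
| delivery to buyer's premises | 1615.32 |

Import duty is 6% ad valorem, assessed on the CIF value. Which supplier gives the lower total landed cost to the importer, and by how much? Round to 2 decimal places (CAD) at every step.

Supplier A (FOB):
CIF value = FOB price + freight + insurance = 332954.40 + 6684.38 + 126.19 = 339764.97
Import duty = 339764.97 × 6% = 20385.90
Buyer bears (A): 6684.38 + 126.19 + 1100.85 + 292.62 + 1615.32 = 9819.36
Landed cost (A) = invoice 332954.40 + 9819.36 + duty 20385.90 = 363159.66
Supplier B (EXW):
CIF value = EXW price + inland to port + export clearance + origin terminal + freight + insurance = 328128.30 + 1154.96 + 99.73 + 558.02 + 6684.38 + 126.19 = 336751.58
Import duty = 336751.58 × 6% = 20205.09
Buyer bears (B): 1154.96 + 99.73 + 558.02 + 6684.38 + 126.19 + 1100.85 + 292.62 + 1615.32 = 11632.07
Landed cost (B) = invoice 328128.30 + 11632.07 + duty 20205.09 = 359965.46
Difference = |363159.66 − 359965.46| = 3194.20

Supplier B is cheaper by CAD 3194.20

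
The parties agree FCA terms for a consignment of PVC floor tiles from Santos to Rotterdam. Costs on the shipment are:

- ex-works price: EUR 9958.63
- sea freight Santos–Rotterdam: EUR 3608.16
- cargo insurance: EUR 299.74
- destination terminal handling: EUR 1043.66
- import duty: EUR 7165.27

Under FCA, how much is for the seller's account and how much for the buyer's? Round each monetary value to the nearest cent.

FCA: the seller delivers export-cleared goods to the carrier; the buyer bears costs from that point.
Seller's account: goods 9958.63 = 9958.63
Buyer's account: freight 3608.16 + insurance 299.74 + destination terminal 1043.66 + duty 7165.27 = 12116.83

Seller: EUR 9958.63; buyer: EUR 12116.83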